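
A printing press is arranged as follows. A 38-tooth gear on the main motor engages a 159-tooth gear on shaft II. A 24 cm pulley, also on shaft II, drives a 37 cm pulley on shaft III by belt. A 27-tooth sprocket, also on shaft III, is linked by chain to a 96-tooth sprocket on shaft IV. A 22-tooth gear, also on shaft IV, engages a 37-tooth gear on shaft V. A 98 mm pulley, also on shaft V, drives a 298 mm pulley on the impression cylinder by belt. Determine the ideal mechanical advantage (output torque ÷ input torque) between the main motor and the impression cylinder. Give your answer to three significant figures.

Each stage contributes driven/driver: gear mesh 159/38 = 4.1842, belt 37/24 = 1.5417, chain 96/27 = 3.5556, gear mesh 37/22 = 1.6818, belt 298/98 = 3.0408.
Overall: 4.1842 × 1.5417 × 3.5556 × 1.6818 × 3.0408 = 117.3.

117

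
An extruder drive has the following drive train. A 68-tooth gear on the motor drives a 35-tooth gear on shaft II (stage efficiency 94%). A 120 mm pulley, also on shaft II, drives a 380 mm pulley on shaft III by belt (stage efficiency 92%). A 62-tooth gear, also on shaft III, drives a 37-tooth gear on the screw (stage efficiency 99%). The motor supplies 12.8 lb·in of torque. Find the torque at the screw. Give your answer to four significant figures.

gear mesh 35/68 = 0.51471 → τ = 12.8·0.51471·0.94 = 6.1929 lb·in
belt 380/120 = 3.1667 → τ = 6.1929·3.1667·0.92 = 18.042 lb·in
gear mesh 37/62 = 0.59677 → τ = 18.042·0.59677·0.99 = 10.659 lb·in

10.66 lb·in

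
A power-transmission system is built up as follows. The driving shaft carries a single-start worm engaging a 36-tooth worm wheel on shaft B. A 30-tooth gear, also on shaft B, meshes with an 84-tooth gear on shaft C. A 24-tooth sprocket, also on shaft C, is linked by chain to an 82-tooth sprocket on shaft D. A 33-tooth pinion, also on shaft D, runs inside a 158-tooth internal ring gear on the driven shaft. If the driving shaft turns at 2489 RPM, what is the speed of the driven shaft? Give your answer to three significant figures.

1.51 RPM

Worm: ratio = 36/1 = 36, so shaft B turns at 2489 / 36 = 69.139 RPM.
Gear mesh: ratio = 84/30 = 2.8, so shaft C turns at 69.139 / 2.8 = 24.692 RPM.
Chain: ratio = 82/24 = 3.4167, so shaft D turns at 24.692 / 3.4167 = 7.2271 RPM.
Internal gear: ratio = 158/33 = 4.7879, so the driven shaft turns at 7.2271 / 4.7879 = 1.5094 RPM.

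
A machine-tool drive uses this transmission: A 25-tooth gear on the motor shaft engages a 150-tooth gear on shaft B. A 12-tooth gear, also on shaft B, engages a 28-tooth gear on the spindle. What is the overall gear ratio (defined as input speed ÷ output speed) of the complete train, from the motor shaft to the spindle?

14

Each stage contributes driven/driver: gear mesh 150/25 = 6, gear mesh 28/12 = 2.3333.
Overall: 6 × 2.3333 = 14.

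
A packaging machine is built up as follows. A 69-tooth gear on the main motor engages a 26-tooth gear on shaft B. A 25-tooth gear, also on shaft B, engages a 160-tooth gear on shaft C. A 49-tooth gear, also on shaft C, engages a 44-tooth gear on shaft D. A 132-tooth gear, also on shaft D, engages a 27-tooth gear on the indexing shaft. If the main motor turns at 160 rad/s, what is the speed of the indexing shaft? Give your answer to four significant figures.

gear mesh 26/69 = 0.37681 → 160/0.37681 = 424.62 rad/s
gear mesh 160/25 = 6.4 → 424.62/6.4 = 66.346 rad/s
gear mesh 44/49 = 0.89796 → 66.346/0.89796 = 73.885 rad/s
gear mesh 27/132 = 0.20455 → 73.885/0.20455 = 361.22 rad/s

361.2 rad/s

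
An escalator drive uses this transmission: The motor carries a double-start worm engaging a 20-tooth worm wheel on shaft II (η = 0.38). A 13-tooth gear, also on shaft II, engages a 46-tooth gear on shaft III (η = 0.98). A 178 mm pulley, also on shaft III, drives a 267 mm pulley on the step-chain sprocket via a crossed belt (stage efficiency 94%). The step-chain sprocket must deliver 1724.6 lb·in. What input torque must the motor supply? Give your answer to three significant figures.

92.8 lb·in

Overall ratio R = 10 × 3.5385 × 1.5 = 53.077; overall efficiency η = 0.38 × 0.98 × 0.94 = 0.3501.
Input torque = output torque / (R × η) = 1724.6 / (53.077 × 0.3501) = 92.821 lb·in.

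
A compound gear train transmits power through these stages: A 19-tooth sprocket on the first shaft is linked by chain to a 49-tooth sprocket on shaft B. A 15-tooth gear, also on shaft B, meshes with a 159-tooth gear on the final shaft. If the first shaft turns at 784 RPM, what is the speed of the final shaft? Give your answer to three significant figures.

28.7 RPM

chain 49/19 = 2.5789 → 784/2.5789 = 304 RPM
gear mesh 159/15 = 10.6 → 304/10.6 = 28.679 RPM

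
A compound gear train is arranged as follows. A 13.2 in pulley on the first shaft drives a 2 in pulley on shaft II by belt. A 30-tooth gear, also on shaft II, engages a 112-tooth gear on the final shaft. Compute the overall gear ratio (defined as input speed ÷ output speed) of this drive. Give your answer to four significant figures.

0.5657

Each stage contributes driven/driver: belt 2/13.2 = 0.15152, gear mesh 112/30 = 3.7333.
Overall: 0.15152 × 3.7333 = 0.56566.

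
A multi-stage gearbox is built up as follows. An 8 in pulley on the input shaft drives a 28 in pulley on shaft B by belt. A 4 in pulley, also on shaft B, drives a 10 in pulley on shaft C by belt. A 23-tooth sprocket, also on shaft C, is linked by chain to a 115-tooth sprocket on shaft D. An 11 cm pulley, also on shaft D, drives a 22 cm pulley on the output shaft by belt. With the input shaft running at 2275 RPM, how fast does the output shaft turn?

26 RPM

the input shaft → shaft B (belt, 28/8): 2275 ÷ 3.5 = 650 RPM
shaft B → shaft C (belt, 10/4): 650 ÷ 2.5 = 260 RPM
shaft C → shaft D (chain, 115/23): 260 ÷ 5 = 52 RPM
shaft D → the output shaft (belt, 22/11): 52 ÷ 2 = 26 RPM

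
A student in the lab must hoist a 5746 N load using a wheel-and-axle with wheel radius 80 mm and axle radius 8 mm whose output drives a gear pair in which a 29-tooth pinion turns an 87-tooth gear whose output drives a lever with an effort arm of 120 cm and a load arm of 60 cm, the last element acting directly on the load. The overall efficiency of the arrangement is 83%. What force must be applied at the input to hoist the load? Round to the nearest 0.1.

115.4 N

Wheel-and-axle MA = R/r = 80/8 = 10.
Gear pair MA = 87/29 = 3.
Lever MA = effort arm / load arm = 120/60 = 2.
Combined ideal MA = 10 × 3 × 2 = 60.
Actual MA = 60 × 0.83 = 49.8.
Effort = load / actual MA = 5746 / 49.8 = 115.38 N.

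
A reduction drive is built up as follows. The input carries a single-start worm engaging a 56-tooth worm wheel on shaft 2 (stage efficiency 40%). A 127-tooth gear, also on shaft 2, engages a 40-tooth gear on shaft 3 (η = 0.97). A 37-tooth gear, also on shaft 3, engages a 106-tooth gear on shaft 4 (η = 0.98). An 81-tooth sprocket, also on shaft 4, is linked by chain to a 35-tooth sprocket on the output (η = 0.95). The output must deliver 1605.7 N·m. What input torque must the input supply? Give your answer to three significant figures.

204 N·m

Overall ratio R = 56 × 0.31496 × 2.8649 × 0.4321 = 21.834; overall efficiency η = 0.40 × 0.97 × 0.98 × 0.95 = 0.3612.
Input torque = output torque / (R × η) = 1605.7 / (21.834 × 0.3612) = 203.59 N·m.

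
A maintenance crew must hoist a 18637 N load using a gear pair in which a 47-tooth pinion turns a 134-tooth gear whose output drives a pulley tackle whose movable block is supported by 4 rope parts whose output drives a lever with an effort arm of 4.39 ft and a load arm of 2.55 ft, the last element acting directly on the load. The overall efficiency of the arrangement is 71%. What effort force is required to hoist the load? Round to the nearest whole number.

Gear pair MA = 134/47 = 2.8511.
Block-and-tackle MA = number of supporting rope parts = 4.
Lever MA = effort arm / load arm = 4.39/2.55 = 1.7216.
Combined ideal MA = 2.8511 × 4 × 1.7216 = 19.633.
Actual MA = 19.633 × 0.71 = 13.94.
Effort = load / actual MA = 18637 / 13.94 = 1337 N.

1337 N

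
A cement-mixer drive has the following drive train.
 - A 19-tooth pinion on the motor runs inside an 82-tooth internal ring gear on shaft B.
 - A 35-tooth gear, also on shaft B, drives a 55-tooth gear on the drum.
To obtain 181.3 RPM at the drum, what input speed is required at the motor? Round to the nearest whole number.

1230 RPM

Overall ratio R = 4.3158 × 1.5714 = 6.782.
Required input speed = output speed × R = 181.3 × 6.782 = 1229.6 RPM.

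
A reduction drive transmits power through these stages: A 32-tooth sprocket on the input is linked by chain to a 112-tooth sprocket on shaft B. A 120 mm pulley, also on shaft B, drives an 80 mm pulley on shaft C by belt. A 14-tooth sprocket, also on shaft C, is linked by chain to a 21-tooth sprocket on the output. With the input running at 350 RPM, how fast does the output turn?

100 RPM

the input → shaft B (chain, 112/32): 350 ÷ 3.5 = 100 RPM
shaft B → shaft C (belt, 80/120): 100 ÷ 0.66667 = 150 RPM
shaft C → the output (chain, 21/14): 150 ÷ 1.5 = 100 RPM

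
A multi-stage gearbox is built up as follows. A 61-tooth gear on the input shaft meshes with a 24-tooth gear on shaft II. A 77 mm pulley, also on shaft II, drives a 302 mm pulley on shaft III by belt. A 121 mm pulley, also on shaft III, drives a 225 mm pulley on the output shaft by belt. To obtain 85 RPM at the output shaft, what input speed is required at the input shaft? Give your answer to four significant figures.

Overall ratio R = 0.39344 × 3.9221 × 1.8595 = 2.8694.
Required input speed = output speed × R = 85 × 2.8694 = 243.9 RPM.

243.9 RPM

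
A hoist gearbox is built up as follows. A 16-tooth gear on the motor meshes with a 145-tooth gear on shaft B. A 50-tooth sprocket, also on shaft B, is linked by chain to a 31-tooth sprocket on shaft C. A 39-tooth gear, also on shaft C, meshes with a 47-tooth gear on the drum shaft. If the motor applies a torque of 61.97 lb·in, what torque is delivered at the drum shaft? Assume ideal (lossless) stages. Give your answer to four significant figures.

Gear mesh: ratio = 145/16 = 9.0625; torque at shaft B = 61.97 × 9.0625 = 561.6 lb·in.
Chain: ratio = 31/50 = 0.62; torque at shaft C = 561.6 × 0.62 = 348.19 lb·in.
Gear mesh: ratio = 47/39 = 1.2051; torque at the drum shaft = 348.19 × 1.2051 = 419.62 lb·in.

419.6 lb·in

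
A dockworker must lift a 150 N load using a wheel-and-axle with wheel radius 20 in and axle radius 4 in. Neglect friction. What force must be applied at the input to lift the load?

Wheel-and-axle MA = R/r = 20/4 = 5.
Effort = load / MA = 150 / 5 = 30 N.

30 N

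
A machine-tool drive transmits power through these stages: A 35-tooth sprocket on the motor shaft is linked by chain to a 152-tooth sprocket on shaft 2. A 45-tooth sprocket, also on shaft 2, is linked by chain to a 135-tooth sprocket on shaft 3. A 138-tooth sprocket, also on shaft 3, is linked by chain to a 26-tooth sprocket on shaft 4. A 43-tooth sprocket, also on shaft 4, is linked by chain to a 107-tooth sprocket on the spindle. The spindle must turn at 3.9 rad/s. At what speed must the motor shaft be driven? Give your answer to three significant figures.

23.8 rad/s

Overall ratio R = 4.3429 × 3 × 0.18841 × 2.4884 = 6.1081.
Required input speed = output speed × R = 3.9 × 6.1081 = 23.822 rad/s.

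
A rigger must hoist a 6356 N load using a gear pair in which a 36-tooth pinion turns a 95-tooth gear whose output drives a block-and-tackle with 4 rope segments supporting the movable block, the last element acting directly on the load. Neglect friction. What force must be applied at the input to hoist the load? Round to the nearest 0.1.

Gear pair MA = 95/36 = 2.6389.
Block-and-tackle MA = number of supporting rope parts = 4.
Combined ideal MA = 2.6389 × 4 = 10.556.
Effort = load / MA = 6356 / 10.556 = 602.15 N.

602.1 N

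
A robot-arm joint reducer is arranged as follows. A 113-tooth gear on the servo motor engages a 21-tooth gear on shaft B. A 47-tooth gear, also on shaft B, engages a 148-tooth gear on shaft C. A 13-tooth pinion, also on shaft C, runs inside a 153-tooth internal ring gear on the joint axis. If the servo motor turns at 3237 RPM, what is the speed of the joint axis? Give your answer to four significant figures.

470.0 RPM

Gear mesh: ratio = 21/113 = 0.18584, so shaft B turns at 3237 / 0.18584 = 17418 RPM.
Gear mesh: ratio = 148/47 = 3.1489, so shaft C turns at 17418 / 3.1489 = 5531.4 RPM.
Internal gear: ratio = 153/13 = 11.769, so the joint axis turns at 5531.4 / 11.769 = 469.99 RPM.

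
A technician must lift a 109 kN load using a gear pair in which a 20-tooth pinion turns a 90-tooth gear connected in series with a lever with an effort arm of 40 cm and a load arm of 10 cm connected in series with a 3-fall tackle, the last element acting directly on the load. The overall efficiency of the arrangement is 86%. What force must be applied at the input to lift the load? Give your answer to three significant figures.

Gear pair MA = 90/20 = 4.5.
Lever MA = effort arm / load arm = 40/10 = 4.
Block-and-tackle MA = number of supporting rope parts = 3.
Combined ideal MA = 4.5 × 4 × 3 = 54.
Actual MA = 54 × 0.86 = 46.44.
Effort = load / actual MA = 109 / 46.44 = 2.3471 kN.

2.35 kN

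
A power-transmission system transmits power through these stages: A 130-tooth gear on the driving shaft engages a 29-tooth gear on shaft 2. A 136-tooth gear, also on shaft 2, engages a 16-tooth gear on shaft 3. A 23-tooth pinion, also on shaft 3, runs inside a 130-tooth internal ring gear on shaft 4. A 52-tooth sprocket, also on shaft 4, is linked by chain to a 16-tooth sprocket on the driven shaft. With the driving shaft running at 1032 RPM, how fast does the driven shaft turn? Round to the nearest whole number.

22611 RPM

gear mesh 29/130 = 0.22308 → 1032/0.22308 = 4626.2 RPM
gear mesh 16/136 = 0.11765 → 4626.2/0.11765 = 39323 RPM
internal gear 130/23 = 5.6522 → 39323/5.6522 = 6957.1 RPM
chain 16/52 = 0.30769 → 6957.1/0.30769 = 22611 RPM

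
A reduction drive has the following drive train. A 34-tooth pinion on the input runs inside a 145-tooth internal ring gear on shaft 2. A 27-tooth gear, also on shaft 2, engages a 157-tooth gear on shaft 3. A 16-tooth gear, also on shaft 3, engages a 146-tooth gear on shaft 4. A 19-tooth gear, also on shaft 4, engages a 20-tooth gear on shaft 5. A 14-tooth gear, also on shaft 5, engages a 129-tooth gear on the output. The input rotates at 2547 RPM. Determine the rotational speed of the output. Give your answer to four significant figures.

the input → shaft 2 (internal gear, 145/34): 2547 ÷ 4.2647 = 597.23 RPM
shaft 2 → shaft 3 (gear mesh, 157/27): 597.23 ÷ 5.8148 = 102.71 RPM
shaft 3 → shaft 4 (gear mesh, 146/16): 102.71 ÷ 9.125 = 11.256 RPM
shaft 4 → shaft 5 (gear mesh, 20/19): 11.256 ÷ 1.0526 = 10.693 RPM
shaft 5 → the output (gear mesh, 129/14): 10.693 ÷ 9.2143 = 1.1605 RPM

1.160 RPM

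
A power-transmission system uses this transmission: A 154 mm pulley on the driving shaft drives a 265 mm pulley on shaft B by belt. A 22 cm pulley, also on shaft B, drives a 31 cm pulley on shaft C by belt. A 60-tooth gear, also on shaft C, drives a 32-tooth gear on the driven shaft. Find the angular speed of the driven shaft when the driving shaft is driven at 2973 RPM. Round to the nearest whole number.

the driving shaft → shaft B (belt, 265/154): 2973 ÷ 1.7208 = 1727.7 RPM
shaft B → shaft C (belt, 31/22): 1727.7 ÷ 1.4091 = 1226.1 RPM
shaft C → the driven shaft (gear mesh, 32/60): 1226.1 ÷ 0.53333 = 2299 RPM

2299 RPM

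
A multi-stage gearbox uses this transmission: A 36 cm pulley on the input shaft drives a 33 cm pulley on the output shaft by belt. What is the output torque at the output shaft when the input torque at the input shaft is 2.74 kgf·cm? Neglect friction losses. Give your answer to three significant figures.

belt 33/36 = 0.91667 → τ = 2.74·0.91667 = 2.5117 kgf·cm

2.51 kgf·cm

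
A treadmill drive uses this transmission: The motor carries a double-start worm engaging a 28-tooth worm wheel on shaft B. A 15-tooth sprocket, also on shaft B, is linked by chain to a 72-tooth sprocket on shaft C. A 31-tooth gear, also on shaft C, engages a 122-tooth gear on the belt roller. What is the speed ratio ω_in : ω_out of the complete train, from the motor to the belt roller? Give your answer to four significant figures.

264.5

Each stage contributes driven/driver: worm 28/2 = 14, chain 72/15 = 4.8, gear mesh 122/31 = 3.9355.
Overall: 14 × 4.8 × 3.9355 = 264.46.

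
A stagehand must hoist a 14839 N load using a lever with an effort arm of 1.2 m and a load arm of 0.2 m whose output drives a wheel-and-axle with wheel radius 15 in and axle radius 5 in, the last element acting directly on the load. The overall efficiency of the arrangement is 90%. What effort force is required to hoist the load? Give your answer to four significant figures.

916.0 N

Lever MA = effort arm / load arm = 1.2/0.2 = 6.
Wheel-and-axle MA = R/r = 15/5 = 3.
Combined ideal MA = 6 × 3 = 18.
Actual MA = 18 × 0.90 = 16.2.
Effort = load / actual MA = 14839 / 16.2 = 915.99 N.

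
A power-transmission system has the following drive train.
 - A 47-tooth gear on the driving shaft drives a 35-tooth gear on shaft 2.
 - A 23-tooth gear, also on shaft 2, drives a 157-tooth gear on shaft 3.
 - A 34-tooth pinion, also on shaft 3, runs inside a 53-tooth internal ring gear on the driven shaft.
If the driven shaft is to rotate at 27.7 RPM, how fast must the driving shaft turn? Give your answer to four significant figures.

219.5 RPM

Overall ratio R = 0.74468 × 6.8261 × 1.5588 = 7.9239.
Required input speed = output speed × R = 27.7 × 7.9239 = 219.49 RPM.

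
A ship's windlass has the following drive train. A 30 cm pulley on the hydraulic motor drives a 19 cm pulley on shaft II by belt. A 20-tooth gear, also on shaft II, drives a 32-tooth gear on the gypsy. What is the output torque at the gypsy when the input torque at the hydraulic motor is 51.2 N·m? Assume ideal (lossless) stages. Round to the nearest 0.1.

51.9 N·m

Belt: ratio = 19/30 = 0.63333; torque at shaft II = 51.2 × 0.63333 = 32.427 N·m.
Gear mesh: ratio = 32/20 = 1.6; torque at the gypsy = 32.427 × 1.6 = 51.883 N·m.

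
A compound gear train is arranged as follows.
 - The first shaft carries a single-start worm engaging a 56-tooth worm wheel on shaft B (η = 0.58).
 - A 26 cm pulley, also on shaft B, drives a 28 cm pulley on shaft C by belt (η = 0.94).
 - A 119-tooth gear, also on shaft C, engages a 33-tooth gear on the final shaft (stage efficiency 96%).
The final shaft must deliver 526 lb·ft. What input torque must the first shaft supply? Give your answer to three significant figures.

60.1 lb·ft

Overall ratio R = 56 × 1.0769 × 0.27731 = 16.724; overall efficiency η = 0.58 × 0.94 × 0.96 = 0.5234.
Input torque = output torque / (R × η) = 526 / (16.724 × 0.5234) = 60.092 lb·ft.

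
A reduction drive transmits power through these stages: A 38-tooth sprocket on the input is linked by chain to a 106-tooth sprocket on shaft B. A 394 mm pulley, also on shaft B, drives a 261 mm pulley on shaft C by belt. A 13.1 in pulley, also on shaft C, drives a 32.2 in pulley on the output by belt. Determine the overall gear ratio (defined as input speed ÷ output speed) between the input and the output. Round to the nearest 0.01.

Each stage contributes driven/driver: chain 106/38 = 2.7895, belt 261/394 = 0.66244, belt 32.2/13.1 = 2.458.
Overall: 2.7895 × 0.66244 × 2.458 = 4.542.

4.54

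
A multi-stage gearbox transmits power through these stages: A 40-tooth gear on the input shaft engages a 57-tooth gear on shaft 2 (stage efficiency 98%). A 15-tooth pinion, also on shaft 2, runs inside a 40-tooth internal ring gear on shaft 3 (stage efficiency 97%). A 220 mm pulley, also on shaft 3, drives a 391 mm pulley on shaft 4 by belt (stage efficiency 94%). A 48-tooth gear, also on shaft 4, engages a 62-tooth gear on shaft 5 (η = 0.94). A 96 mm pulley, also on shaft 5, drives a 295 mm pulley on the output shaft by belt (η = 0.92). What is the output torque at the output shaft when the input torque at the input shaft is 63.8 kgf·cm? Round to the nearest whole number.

After the gear mesh (57/40): 63.8 × 1.425 × 0.98 = 89.097 kgf·cm
After the internal gear (40/15): 89.097 × 2.6667 × 0.97 = 230.46 kgf·cm
After the belt (391/220): 230.46 × 1.7773 × 0.94 = 385.02 kgf·cm
After the gear mesh (62/48): 385.02 × 1.2917 × 0.94 = 467.48 kgf·cm
After the belt (295/96): 467.48 × 3.0729 × 0.92 = 1321.6 kgf·cm

1322 kgf·cm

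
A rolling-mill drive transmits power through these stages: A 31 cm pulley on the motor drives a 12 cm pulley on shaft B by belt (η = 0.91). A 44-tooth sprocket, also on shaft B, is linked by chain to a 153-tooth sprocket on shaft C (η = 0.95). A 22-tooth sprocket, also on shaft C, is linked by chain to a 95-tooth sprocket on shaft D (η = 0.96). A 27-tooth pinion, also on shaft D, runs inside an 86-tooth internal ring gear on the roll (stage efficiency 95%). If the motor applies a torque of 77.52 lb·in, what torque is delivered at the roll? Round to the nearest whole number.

1132 lb·in

After the belt (12/31): 77.52 × 0.3871 × 0.91 = 27.307 lb·in
After the chain (153/44): 27.307 × 3.4773 × 0.95 = 90.206 lb·in
After the chain (95/22): 90.206 × 4.3182 × 0.96 = 373.95 lb·in
After the internal gear (86/27): 373.95 × 3.1852 × 0.95 = 1131.5 lb·in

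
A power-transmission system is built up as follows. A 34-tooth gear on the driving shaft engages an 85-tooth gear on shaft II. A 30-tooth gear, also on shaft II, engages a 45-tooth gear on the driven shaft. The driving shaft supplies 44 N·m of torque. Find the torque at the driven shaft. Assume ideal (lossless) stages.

165 N·m

gear mesh 85/34 = 2.5 → τ = 44·2.5 = 110 N·m
gear mesh 45/30 = 1.5 → τ = 110·1.5 = 165 N·m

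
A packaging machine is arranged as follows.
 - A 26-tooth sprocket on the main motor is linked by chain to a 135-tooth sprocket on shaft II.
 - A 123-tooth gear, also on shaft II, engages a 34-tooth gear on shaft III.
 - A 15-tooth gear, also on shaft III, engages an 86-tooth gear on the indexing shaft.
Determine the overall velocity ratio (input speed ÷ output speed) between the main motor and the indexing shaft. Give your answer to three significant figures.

8.23

Each stage contributes driven/driver: chain 135/26 = 5.1923, gear mesh 34/123 = 0.27642, gear mesh 86/15 = 5.7333.
Overall: 5.1923 × 0.27642 × 5.7333 = 8.2289.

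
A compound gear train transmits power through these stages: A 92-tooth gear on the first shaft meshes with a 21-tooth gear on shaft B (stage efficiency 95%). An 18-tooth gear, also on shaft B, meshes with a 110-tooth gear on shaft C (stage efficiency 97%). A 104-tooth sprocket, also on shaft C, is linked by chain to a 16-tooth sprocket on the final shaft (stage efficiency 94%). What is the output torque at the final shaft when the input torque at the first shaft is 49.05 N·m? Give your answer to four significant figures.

9.118 N·m

gear mesh 21/92 = 0.22826 → τ = 49.05·0.22826·0.95 = 10.636 N·m
gear mesh 110/18 = 6.1111 → τ = 10.636·6.1111·0.97 = 63.05 N·m
chain 16/104 = 0.15385 → τ = 63.05·0.15385·0.94 = 9.118 N·m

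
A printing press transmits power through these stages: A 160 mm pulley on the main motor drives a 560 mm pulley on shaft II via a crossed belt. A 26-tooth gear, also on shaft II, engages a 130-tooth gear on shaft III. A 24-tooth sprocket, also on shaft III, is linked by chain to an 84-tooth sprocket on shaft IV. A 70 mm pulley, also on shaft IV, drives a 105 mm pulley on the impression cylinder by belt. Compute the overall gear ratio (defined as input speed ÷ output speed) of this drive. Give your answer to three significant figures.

Each stage contributes driven/driver: belt 560/160 = 3.5, gear mesh 130/26 = 5, chain 84/24 = 3.5, belt 105/70 = 1.5.
Overall: 3.5 × 5 × 3.5 × 1.5 = 91.875.

91.9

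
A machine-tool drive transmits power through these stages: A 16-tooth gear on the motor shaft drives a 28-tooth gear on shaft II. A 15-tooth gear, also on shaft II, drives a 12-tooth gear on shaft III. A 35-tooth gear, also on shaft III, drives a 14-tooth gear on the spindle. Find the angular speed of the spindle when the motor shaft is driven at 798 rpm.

gear mesh 28/16 = 1.75 → 798/1.75 = 456 rpm
gear mesh 12/15 = 0.8 → 456/0.8 = 570 rpm
gear mesh 14/35 = 0.4 → 570/0.4 = 1425 rpm

1425 rpm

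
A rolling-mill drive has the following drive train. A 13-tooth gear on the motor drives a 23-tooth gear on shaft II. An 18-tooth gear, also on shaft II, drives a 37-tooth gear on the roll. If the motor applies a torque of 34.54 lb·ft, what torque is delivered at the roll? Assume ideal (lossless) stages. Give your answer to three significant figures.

126 lb·ft

gear mesh 23/13 = 1.7692 → τ = 34.54·1.7692 = 61.109 lb·ft
gear mesh 37/18 = 2.0556 → τ = 61.109·2.0556 = 125.61 lb·ft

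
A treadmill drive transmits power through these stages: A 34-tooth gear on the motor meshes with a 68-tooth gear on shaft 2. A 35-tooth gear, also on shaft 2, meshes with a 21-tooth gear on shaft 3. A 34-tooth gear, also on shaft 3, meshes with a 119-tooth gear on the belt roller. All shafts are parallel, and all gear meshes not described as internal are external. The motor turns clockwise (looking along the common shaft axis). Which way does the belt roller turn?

counterclockwise

the motor → shaft 2: external mesh, 1 reversal → CCW.
shaft 2 → shaft 3: external mesh, 1 reversal → CW.
shaft 3 → the belt roller: external mesh, 1 reversal → CCW.
3 reversals in total — an odd number — so the belt roller turns opposite to the motor.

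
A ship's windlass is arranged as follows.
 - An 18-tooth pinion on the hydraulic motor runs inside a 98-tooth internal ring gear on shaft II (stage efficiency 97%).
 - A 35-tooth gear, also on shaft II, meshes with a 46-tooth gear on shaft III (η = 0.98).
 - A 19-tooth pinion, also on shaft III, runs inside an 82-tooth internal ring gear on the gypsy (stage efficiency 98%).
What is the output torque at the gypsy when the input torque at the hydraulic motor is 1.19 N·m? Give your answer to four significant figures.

After the internal gear (98/18): 1.19 × 5.4444 × 0.97 = 6.2845 N·m
After the gear mesh (46/35): 6.2845 × 1.3143 × 0.98 = 8.0945 N·m
After the internal gear (82/19): 8.0945 × 4.3158 × 0.98 = 34.235 N·m

34.24 N·m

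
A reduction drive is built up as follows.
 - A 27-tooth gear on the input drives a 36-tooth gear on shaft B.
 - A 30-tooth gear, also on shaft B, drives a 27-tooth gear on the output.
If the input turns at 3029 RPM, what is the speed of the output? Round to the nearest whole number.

gear mesh 36/27 = 1.3333 → 3029/1.3333 = 2271.8 RPM
gear mesh 27/30 = 0.9 → 2271.8/0.9 = 2524.2 RPM

2524 RPM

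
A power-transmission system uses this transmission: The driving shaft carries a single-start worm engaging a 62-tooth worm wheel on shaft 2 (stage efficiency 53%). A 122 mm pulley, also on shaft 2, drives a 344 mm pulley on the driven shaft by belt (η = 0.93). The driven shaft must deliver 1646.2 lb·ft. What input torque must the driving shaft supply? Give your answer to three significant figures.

19.1 lb·ft

Overall ratio R = 62 × 2.8197 = 174.82; overall efficiency η = 0.53 × 0.93 = 0.4929.
Input torque = output torque / (R × η) = 1646.2 / (174.82 × 0.4929) = 19.104 lb·ft.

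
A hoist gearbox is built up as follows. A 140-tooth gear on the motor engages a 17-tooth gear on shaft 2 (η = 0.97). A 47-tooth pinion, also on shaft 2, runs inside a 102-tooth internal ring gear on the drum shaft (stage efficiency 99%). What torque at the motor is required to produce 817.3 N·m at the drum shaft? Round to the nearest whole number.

Overall ratio R = 0.12143 × 2.1702 = 0.26353; overall efficiency η = 0.97 × 0.99 = 0.9603.
Input torque = output torque / (R × η) = 817.3 / (0.26353 × 0.9603) = 3229.6 N·m.

3230 N·m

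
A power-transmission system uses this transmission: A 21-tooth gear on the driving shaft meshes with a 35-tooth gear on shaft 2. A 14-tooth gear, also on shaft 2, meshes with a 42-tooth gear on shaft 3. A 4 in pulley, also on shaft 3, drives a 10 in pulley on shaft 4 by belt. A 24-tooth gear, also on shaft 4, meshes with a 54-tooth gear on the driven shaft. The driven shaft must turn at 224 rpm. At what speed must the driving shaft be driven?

6300 rpm

Overall ratio R = 1.6667 × 3 × 2.5 × 2.25 = 28.125.
Required input speed = output speed × R = 224 × 28.125 = 6300 rpm.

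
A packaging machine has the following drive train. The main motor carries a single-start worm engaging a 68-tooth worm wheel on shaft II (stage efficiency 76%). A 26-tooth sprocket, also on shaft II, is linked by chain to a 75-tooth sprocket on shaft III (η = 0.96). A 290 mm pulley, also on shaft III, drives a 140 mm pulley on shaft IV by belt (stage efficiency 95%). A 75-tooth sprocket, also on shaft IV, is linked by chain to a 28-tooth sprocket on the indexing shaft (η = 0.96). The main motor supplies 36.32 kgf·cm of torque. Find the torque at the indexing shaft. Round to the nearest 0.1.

854.4 kgf·cm

Worm: ratio = 68/1 = 68; torque at shaft II = 36.32 × 68 × 0.76 = 1877 kgf·cm.
Chain: ratio = 75/26 = 2.8846; torque at shaft III = 1877 × 2.8846 × 0.96 = 5197.9 kgf·cm.
Belt: ratio = 140/290 = 0.48276; torque at shaft IV = 5197.9 × 0.48276 × 0.95 = 2383.9 kgf·cm.
Chain: ratio = 28/75 = 0.37333; torque at the indexing shaft = 2383.9 × 0.37333 × 0.96 = 854.38 kgf·cm.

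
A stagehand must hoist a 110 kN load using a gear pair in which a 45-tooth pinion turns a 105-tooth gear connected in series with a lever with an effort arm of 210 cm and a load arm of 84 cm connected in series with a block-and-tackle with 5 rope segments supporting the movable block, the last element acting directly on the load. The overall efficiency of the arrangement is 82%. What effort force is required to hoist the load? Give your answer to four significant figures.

Gear pair MA = 105/45 = 2.3333.
Lever MA = effort arm / load arm = 210/84 = 2.5.
Block-and-tackle MA = number of supporting rope parts = 5.
Combined ideal MA = 2.3333 × 2.5 × 5 = 29.167.
Actual MA = 29.167 × 0.82 = 23.917.
Effort = load / actual MA = 110 / 23.917 = 4.5993 kN.

4.599 kN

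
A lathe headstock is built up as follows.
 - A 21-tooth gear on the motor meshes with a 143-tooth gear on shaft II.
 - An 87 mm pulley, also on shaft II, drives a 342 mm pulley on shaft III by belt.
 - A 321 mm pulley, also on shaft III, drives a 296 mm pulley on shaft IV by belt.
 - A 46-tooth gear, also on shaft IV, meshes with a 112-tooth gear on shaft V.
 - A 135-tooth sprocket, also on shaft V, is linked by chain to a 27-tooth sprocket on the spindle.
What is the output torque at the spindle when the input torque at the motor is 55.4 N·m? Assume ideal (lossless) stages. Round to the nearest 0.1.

665.9 N·m

Gear mesh: ratio = 143/21 = 6.8095; torque at shaft II = 55.4 × 6.8095 = 377.25 N·m.
Belt: ratio = 342/87 = 3.931; torque at shaft III = 377.25 × 3.931 = 1483 N·m.
Belt: ratio = 296/321 = 0.92212; torque at shaft IV = 1483 × 0.92212 = 1367.5 N·m.
Gear mesh: ratio = 112/46 = 2.4348; torque at shaft V = 1367.5 × 2.4348 = 3329.5 N·m.
Chain: ratio = 27/135 = 0.2; torque at the spindle = 3329.5 × 0.2 = 665.9 N·m.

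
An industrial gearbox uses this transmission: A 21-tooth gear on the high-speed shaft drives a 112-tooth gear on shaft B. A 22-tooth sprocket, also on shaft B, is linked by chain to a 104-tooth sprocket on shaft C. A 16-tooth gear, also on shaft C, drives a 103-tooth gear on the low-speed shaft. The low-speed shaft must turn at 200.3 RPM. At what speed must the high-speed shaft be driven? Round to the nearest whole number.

Overall ratio R = 5.3333 × 4.7273 × 6.4375 = 162.3.
Required input speed = output speed × R = 200.3 × 162.3 = 32509 RPM.

32509 RPM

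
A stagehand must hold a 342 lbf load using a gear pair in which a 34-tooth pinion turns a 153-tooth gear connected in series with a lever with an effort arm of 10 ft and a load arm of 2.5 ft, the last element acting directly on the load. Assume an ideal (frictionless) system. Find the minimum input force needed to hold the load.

Gear pair MA = 153/34 = 4.5.
Lever MA = effort arm / load arm = 10/2.5 = 4.
Combined ideal MA = 4.5 × 4 = 18.
Effort = load / MA = 342 / 18 = 19 lbf.

19 lbf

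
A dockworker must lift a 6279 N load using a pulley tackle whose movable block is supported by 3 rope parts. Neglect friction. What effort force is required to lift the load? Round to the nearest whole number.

Block-and-tackle MA = number of supporting rope parts = 3.
Effort = load / MA = 6279 / 3 = 2093 N.

2093 N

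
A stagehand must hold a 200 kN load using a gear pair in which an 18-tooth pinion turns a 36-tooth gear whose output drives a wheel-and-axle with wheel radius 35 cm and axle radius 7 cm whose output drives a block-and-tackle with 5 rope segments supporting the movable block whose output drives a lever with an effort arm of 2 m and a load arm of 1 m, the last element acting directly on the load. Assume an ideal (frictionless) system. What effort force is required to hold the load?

Gear pair MA = 36/18 = 2.
Wheel-and-axle MA = R/r = 35/7 = 5.
Block-and-tackle MA = number of supporting rope parts = 5.
Lever MA = effort arm / load arm = 2/1 = 2.
Combined ideal MA = 2 × 5 × 5 × 2 = 100.
Effort = load / MA = 200 / 100 = 2 kN.

2 kN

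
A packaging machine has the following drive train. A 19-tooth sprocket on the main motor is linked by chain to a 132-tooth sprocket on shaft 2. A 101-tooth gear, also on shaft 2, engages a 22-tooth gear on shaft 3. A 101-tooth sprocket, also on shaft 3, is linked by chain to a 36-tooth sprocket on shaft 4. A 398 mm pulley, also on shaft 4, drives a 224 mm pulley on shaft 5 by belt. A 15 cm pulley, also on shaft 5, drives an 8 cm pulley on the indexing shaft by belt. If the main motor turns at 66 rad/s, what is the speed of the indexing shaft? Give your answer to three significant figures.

Chain: ratio = 132/19 = 6.9474, so shaft 2 turns at 66 / 6.9474 = 9.5 rad/s.
Gear mesh: ratio = 22/101 = 0.21782, so shaft 3 turns at 9.5 / 0.21782 = 43.614 rad/s.
Chain: ratio = 36/101 = 0.35644, so shaft 4 turns at 43.614 / 0.35644 = 122.36 rad/s.
Belt: ratio = 224/398 = 0.56281, so shaft 5 turns at 122.36 / 0.56281 = 217.41 rad/s.
Belt: ratio = 8/15 = 0.53333, so the indexing shaft turns at 217.41 / 0.53333 = 407.64 rad/s.

408 rad/s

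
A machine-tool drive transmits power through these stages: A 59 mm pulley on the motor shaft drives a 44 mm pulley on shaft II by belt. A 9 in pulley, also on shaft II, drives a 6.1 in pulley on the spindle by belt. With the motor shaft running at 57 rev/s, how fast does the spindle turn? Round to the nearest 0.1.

belt 44/59 = 0.74576 → 57/0.74576 = 76.432 rev/s
belt 6.1/9 = 0.67778 → 76.432/0.67778 = 112.77 rev/s

112.8 rev/s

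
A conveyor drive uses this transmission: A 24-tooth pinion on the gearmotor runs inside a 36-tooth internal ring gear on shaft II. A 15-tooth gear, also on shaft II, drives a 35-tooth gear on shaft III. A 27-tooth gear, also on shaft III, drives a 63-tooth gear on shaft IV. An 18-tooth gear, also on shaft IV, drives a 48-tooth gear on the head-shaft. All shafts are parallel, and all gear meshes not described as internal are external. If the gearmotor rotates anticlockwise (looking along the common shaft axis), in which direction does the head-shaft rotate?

the gearmotor → shaft II: internal mesh, same direction → CCW.
shaft II → shaft III: external mesh, 1 reversal → CW.
shaft III → shaft IV: external mesh, 1 reversal → CCW.
shaft IV → the head-shaft: external mesh, 1 reversal → CW.
3 reversals in total — an odd number — so the head-shaft turns opposite to the gearmotor.

clockwise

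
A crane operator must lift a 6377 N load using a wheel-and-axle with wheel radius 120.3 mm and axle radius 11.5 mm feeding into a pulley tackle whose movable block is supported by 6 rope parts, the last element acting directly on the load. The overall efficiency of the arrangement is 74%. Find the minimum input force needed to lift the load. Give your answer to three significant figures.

137 N

Wheel-and-axle MA = R/r = 120.3/11.5 = 10.461.
Block-and-tackle MA = number of supporting rope parts = 6.
Combined ideal MA = 10.461 × 6 = 62.765.
Actual MA = 62.765 × 0.74 = 46.446.
Effort = load / actual MA = 6377 / 46.446 = 137.3 N.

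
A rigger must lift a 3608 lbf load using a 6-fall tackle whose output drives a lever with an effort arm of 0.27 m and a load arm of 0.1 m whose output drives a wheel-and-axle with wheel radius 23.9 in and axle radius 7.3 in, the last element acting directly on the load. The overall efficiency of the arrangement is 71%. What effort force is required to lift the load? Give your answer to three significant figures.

95.8 lbf

Block-and-tackle MA = number of supporting rope parts = 6.
Lever MA = effort arm / load arm = 0.27/0.1 = 2.7.
Wheel-and-axle MA = R/r = 23.9/7.3 = 3.274.
Combined ideal MA = 6 × 2.7 × 3.274 = 53.038.
Actual MA = 53.038 × 0.71 = 37.657.
Effort = load / actual MA = 3608 / 37.657 = 95.812 lbf.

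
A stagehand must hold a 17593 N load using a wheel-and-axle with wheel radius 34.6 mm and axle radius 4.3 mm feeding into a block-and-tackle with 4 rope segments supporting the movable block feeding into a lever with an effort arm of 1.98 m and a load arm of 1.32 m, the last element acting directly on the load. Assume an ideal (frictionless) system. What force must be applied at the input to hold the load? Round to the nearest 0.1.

364.4 N

Wheel-and-axle MA = R/r = 34.6/4.3 = 8.0465.
Block-and-tackle MA = number of supporting rope parts = 4.
Lever MA = effort arm / load arm = 1.98/1.32 = 1.5.
Combined ideal MA = 8.0465 × 4 × 1.5 = 48.279.
Effort = load / MA = 17593 / 48.279 = 364.4 N.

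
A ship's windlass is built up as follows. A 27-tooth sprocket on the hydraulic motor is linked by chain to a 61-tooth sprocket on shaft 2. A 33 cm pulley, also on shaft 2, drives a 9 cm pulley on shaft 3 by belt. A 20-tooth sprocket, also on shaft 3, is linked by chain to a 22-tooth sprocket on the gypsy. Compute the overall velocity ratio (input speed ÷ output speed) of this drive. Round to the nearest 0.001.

0.678

Each stage contributes driven/driver: chain 61/27 = 2.2593, belt 9/33 = 0.27273, chain 22/20 = 1.1.
Overall: 2.2593 × 0.27273 × 1.1 = 0.67778.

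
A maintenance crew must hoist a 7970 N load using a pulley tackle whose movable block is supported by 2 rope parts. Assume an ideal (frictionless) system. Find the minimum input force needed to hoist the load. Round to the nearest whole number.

3985 N

Block-and-tackle MA = number of supporting rope parts = 2.
Effort = load / MA = 7970 / 2 = 3985 N.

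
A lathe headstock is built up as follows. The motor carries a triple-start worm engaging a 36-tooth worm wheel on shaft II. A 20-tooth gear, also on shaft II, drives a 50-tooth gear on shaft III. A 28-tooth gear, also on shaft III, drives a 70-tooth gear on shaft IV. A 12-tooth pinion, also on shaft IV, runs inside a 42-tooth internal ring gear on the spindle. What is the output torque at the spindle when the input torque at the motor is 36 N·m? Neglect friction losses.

9450 N·m

After the worm (36/3): 36 × 12 = 432 N·m
After the gear mesh (50/20): 432 × 2.5 = 1080 N·m
After the gear mesh (70/28): 1080 × 2.5 = 2700 N·m
After the internal gear (42/12): 2700 × 3.5 = 9450 N·m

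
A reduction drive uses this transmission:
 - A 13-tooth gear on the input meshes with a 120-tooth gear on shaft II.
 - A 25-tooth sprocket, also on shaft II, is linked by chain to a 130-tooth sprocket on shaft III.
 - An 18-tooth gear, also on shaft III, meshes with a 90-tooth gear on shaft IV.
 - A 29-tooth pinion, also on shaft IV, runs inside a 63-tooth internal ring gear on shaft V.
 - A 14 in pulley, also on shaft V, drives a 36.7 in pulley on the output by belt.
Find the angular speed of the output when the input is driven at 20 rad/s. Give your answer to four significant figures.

0.01463 rad/s

Gear mesh: ratio = 120/13 = 9.2308, so shaft II turns at 20 / 9.2308 = 2.1667 rad/s.
Chain: ratio = 130/25 = 5.2, so shaft III turns at 2.1667 / 5.2 = 0.41667 rad/s.
Gear mesh: ratio = 90/18 = 5, so shaft IV turns at 0.41667 / 5 = 0.083333 rad/s.
Internal gear: ratio = 63/29 = 2.1724, so shaft V turns at 0.083333 / 2.1724 = 0.03836 rad/s.
Belt: ratio = 36.7/14 = 2.6214, so the output turns at 0.03836 / 2.6214 = 0.014633 rad/s.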